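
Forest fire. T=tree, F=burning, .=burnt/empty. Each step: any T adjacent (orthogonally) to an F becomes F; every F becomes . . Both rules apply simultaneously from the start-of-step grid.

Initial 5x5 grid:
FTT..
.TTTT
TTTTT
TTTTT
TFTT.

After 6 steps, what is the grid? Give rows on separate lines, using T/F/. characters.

Step 1: 4 trees catch fire, 2 burn out
  .FT..
  .TTTT
  TTTTT
  TFTTT
  F.FT.
Step 2: 6 trees catch fire, 4 burn out
  ..F..
  .FTTT
  TFTTT
  F.FTT
  ...F.
Step 3: 4 trees catch fire, 6 burn out
  .....
  ..FTT
  F.FTT
  ...FT
  .....
Step 4: 3 trees catch fire, 4 burn out
  .....
  ...FT
  ...FT
  ....F
  .....
Step 5: 2 trees catch fire, 3 burn out
  .....
  ....F
  ....F
  .....
  .....
Step 6: 0 trees catch fire, 2 burn out
  .....
  .....
  .....
  .....
  .....

.....
.....
.....
.....
.....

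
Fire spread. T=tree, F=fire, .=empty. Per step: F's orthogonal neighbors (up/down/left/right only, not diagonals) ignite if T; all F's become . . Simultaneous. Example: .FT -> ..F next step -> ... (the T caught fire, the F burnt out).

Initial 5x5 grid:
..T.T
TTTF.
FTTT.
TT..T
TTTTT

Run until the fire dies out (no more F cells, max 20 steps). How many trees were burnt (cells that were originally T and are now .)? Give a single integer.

Answer: 15

Derivation:
Step 1: +5 fires, +2 burnt (F count now 5)
Step 2: +5 fires, +5 burnt (F count now 5)
Step 3: +1 fires, +5 burnt (F count now 1)
Step 4: +1 fires, +1 burnt (F count now 1)
Step 5: +1 fires, +1 burnt (F count now 1)
Step 6: +1 fires, +1 burnt (F count now 1)
Step 7: +1 fires, +1 burnt (F count now 1)
Step 8: +0 fires, +1 burnt (F count now 0)
Fire out after step 8
Initially T: 16, now '.': 24
Total burnt (originally-T cells now '.'): 15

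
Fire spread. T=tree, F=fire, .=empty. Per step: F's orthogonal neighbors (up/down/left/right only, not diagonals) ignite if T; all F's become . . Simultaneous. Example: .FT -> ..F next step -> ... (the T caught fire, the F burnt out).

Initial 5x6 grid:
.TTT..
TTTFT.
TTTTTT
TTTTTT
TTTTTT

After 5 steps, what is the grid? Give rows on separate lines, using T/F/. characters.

Step 1: 4 trees catch fire, 1 burn out
  .TTF..
  TTF.F.
  TTTFTT
  TTTTTT
  TTTTTT
Step 2: 5 trees catch fire, 4 burn out
  .TF...
  TF....
  TTF.FT
  TTTFTT
  TTTTTT
Step 3: 7 trees catch fire, 5 burn out
  .F....
  F.....
  TF...F
  TTF.FT
  TTTFTT
Step 4: 5 trees catch fire, 7 burn out
  ......
  ......
  F.....
  TF...F
  TTF.FT
Step 5: 3 trees catch fire, 5 burn out
  ......
  ......
  ......
  F.....
  TF...F

......
......
......
F.....
TF...F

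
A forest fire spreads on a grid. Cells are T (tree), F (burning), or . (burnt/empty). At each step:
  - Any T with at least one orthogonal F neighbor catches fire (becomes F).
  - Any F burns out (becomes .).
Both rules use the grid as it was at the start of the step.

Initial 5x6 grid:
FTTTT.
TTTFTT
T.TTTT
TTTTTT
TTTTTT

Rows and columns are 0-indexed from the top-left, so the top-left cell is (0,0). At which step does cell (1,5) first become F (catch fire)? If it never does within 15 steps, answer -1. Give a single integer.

Step 1: cell (1,5)='T' (+6 fires, +2 burnt)
Step 2: cell (1,5)='F' (+8 fires, +6 burnt)
  -> target ignites at step 2
Step 3: cell (1,5)='.' (+5 fires, +8 burnt)
Step 4: cell (1,5)='.' (+5 fires, +5 burnt)
Step 5: cell (1,5)='.' (+2 fires, +5 burnt)
Step 6: cell (1,5)='.' (+0 fires, +2 burnt)
  fire out at step 6

2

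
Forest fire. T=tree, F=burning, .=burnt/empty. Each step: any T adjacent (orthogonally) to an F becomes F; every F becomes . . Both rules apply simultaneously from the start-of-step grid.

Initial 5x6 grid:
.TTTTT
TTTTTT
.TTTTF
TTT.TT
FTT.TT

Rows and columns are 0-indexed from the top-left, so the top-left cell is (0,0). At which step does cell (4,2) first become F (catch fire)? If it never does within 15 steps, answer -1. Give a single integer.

Step 1: cell (4,2)='T' (+5 fires, +2 burnt)
Step 2: cell (4,2)='F' (+7 fires, +5 burnt)
  -> target ignites at step 2
Step 3: cell (4,2)='.' (+6 fires, +7 burnt)
Step 4: cell (4,2)='.' (+3 fires, +6 burnt)
Step 5: cell (4,2)='.' (+3 fires, +3 burnt)
Step 6: cell (4,2)='.' (+0 fires, +3 burnt)
  fire out at step 6

2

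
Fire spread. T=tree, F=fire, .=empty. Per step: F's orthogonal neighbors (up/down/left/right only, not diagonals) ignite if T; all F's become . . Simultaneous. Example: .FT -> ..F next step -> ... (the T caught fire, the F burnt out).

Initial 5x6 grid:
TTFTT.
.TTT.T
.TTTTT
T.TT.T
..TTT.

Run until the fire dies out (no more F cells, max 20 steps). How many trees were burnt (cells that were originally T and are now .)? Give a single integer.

Answer: 19

Derivation:
Step 1: +3 fires, +1 burnt (F count now 3)
Step 2: +5 fires, +3 burnt (F count now 5)
Step 3: +3 fires, +5 burnt (F count now 3)
Step 4: +3 fires, +3 burnt (F count now 3)
Step 5: +2 fires, +3 burnt (F count now 2)
Step 6: +3 fires, +2 burnt (F count now 3)
Step 7: +0 fires, +3 burnt (F count now 0)
Fire out after step 7
Initially T: 20, now '.': 29
Total burnt (originally-T cells now '.'): 19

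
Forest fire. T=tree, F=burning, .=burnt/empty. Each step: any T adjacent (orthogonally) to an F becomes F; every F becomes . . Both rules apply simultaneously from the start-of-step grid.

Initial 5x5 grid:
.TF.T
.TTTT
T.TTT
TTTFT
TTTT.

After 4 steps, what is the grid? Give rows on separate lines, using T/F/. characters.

Step 1: 6 trees catch fire, 2 burn out
  .F..T
  .TFTT
  T.TFT
  TTF.F
  TTTF.
Step 2: 6 trees catch fire, 6 burn out
  ....T
  .F.FT
  T.F.F
  TF...
  TTF..
Step 3: 3 trees catch fire, 6 burn out
  ....T
  ....F
  T....
  F....
  TF...
Step 4: 3 trees catch fire, 3 burn out
  ....F
  .....
  F....
  .....
  F....

....F
.....
F....
.....
F....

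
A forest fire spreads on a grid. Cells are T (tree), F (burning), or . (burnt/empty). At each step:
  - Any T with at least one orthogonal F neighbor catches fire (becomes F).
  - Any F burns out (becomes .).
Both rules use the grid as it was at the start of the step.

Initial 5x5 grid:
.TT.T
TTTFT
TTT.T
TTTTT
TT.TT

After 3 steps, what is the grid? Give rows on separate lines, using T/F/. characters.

Step 1: 2 trees catch fire, 1 burn out
  .TT.T
  TTF.F
  TTT.T
  TTTTT
  TT.TT
Step 2: 5 trees catch fire, 2 burn out
  .TF.F
  TF...
  TTF.F
  TTTTT
  TT.TT
Step 3: 5 trees catch fire, 5 burn out
  .F...
  F....
  TF...
  TTFTF
  TT.TT

.F...
F....
TF...
TTFTF
TT.TT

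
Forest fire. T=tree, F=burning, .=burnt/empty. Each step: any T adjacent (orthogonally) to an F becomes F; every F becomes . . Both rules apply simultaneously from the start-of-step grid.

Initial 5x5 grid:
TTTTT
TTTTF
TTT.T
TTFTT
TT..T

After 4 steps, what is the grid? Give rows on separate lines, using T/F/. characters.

Step 1: 6 trees catch fire, 2 burn out
  TTTTF
  TTTF.
  TTF.F
  TF.FT
  TT..T
Step 2: 6 trees catch fire, 6 burn out
  TTTF.
  TTF..
  TF...
  F...F
  TF..T
Step 3: 5 trees catch fire, 6 burn out
  TTF..
  TF...
  F....
  .....
  F...F
Step 4: 2 trees catch fire, 5 burn out
  TF...
  F....
  .....
  .....
  .....

TF...
F....
.....
.....
.....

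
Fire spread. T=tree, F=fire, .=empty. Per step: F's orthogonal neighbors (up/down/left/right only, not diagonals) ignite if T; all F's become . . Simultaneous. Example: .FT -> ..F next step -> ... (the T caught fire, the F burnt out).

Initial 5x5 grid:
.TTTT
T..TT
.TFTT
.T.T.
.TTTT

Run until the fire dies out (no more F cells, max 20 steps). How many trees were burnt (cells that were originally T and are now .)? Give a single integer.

Step 1: +2 fires, +1 burnt (F count now 2)
Step 2: +4 fires, +2 burnt (F count now 4)
Step 3: +4 fires, +4 burnt (F count now 4)
Step 4: +4 fires, +4 burnt (F count now 4)
Step 5: +1 fires, +4 burnt (F count now 1)
Step 6: +0 fires, +1 burnt (F count now 0)
Fire out after step 6
Initially T: 16, now '.': 24
Total burnt (originally-T cells now '.'): 15

Answer: 15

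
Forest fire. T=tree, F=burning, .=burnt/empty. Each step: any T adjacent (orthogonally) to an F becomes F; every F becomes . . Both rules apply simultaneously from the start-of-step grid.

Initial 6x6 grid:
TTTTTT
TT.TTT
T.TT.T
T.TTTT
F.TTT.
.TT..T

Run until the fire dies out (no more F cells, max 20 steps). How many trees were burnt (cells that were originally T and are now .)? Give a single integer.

Answer: 25

Derivation:
Step 1: +1 fires, +1 burnt (F count now 1)
Step 2: +1 fires, +1 burnt (F count now 1)
Step 3: +1 fires, +1 burnt (F count now 1)
Step 4: +2 fires, +1 burnt (F count now 2)
Step 5: +1 fires, +2 burnt (F count now 1)
Step 6: +1 fires, +1 burnt (F count now 1)
Step 7: +1 fires, +1 burnt (F count now 1)
Step 8: +2 fires, +1 burnt (F count now 2)
Step 9: +3 fires, +2 burnt (F count now 3)
Step 10: +3 fires, +3 burnt (F count now 3)
Step 11: +4 fires, +3 burnt (F count now 4)
Step 12: +3 fires, +4 burnt (F count now 3)
Step 13: +1 fires, +3 burnt (F count now 1)
Step 14: +1 fires, +1 burnt (F count now 1)
Step 15: +0 fires, +1 burnt (F count now 0)
Fire out after step 15
Initially T: 26, now '.': 35
Total burnt (originally-T cells now '.'): 25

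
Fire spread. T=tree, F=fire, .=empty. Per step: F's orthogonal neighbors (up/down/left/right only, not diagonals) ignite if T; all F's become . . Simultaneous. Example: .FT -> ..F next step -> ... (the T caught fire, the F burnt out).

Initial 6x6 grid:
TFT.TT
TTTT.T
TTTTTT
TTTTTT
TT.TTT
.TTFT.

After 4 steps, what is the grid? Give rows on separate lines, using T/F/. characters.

Step 1: 6 trees catch fire, 2 burn out
  F.F.TT
  TFTT.T
  TTTTTT
  TTTTTT
  TT.FTT
  .TF.F.
Step 2: 6 trees catch fire, 6 burn out
  ....TT
  F.FT.T
  TFTTTT
  TTTFTT
  TT..FT
  .F....
Step 3: 9 trees catch fire, 6 burn out
  ....TT
  ...F.T
  F.FFTT
  TFF.FT
  TF...F
  ......
Step 4: 4 trees catch fire, 9 burn out
  ....TT
  .....T
  ....FT
  F....F
  F.....
  ......

....TT
.....T
....FT
F....F
F.....
......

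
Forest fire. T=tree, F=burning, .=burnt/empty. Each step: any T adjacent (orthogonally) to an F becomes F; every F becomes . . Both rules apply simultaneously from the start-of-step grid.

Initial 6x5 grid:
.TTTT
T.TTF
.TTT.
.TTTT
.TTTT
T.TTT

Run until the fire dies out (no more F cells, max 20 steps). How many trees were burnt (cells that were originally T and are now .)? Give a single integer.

Step 1: +2 fires, +1 burnt (F count now 2)
Step 2: +3 fires, +2 burnt (F count now 3)
Step 3: +3 fires, +3 burnt (F count now 3)
Step 4: +5 fires, +3 burnt (F count now 5)
Step 5: +4 fires, +5 burnt (F count now 4)
Step 6: +3 fires, +4 burnt (F count now 3)
Step 7: +0 fires, +3 burnt (F count now 0)
Fire out after step 7
Initially T: 22, now '.': 28
Total burnt (originally-T cells now '.'): 20

Answer: 20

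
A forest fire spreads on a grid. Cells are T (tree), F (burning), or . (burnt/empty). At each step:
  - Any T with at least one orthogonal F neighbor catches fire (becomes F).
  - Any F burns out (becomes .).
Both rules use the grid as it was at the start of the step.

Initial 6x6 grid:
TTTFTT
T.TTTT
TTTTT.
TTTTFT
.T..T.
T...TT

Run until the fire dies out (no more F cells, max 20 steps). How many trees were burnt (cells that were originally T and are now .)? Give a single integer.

Step 1: +7 fires, +2 burnt (F count now 7)
Step 2: +7 fires, +7 burnt (F count now 7)
Step 3: +5 fires, +7 burnt (F count now 5)
Step 4: +4 fires, +5 burnt (F count now 4)
Step 5: +1 fires, +4 burnt (F count now 1)
Step 6: +0 fires, +1 burnt (F count now 0)
Fire out after step 6
Initially T: 25, now '.': 35
Total burnt (originally-T cells now '.'): 24

Answer: 24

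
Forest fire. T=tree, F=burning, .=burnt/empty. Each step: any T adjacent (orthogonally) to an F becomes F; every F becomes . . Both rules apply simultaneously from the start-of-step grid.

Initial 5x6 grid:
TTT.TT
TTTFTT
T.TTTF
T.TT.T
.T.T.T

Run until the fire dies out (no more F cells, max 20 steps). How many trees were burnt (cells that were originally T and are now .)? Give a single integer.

Step 1: +6 fires, +2 burnt (F count now 6)
Step 2: +7 fires, +6 burnt (F count now 7)
Step 3: +4 fires, +7 burnt (F count now 4)
Step 4: +2 fires, +4 burnt (F count now 2)
Step 5: +1 fires, +2 burnt (F count now 1)
Step 6: +0 fires, +1 burnt (F count now 0)
Fire out after step 6
Initially T: 21, now '.': 29
Total burnt (originally-T cells now '.'): 20

Answer: 20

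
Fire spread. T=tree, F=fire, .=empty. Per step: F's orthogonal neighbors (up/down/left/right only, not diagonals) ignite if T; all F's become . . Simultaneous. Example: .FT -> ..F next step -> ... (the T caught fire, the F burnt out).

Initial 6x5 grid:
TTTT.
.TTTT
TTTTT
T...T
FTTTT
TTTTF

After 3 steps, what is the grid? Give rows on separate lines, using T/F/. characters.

Step 1: 5 trees catch fire, 2 burn out
  TTTT.
  .TTTT
  TTTTT
  F...T
  .FTTF
  FTTF.
Step 2: 6 trees catch fire, 5 burn out
  TTTT.
  .TTTT
  FTTTT
  ....F
  ..FF.
  .FF..
Step 3: 2 trees catch fire, 6 burn out
  TTTT.
  .TTTT
  .FTTF
  .....
  .....
  .....

TTTT.
.TTTT
.FTTF
.....
.....
.....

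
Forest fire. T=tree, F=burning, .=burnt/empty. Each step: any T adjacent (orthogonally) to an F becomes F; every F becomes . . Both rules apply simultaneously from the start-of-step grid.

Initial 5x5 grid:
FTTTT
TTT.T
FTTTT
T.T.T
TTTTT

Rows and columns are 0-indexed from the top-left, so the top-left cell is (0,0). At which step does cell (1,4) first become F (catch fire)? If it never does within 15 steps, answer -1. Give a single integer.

Step 1: cell (1,4)='T' (+4 fires, +2 burnt)
Step 2: cell (1,4)='T' (+4 fires, +4 burnt)
Step 3: cell (1,4)='T' (+5 fires, +4 burnt)
Step 4: cell (1,4)='T' (+3 fires, +5 burnt)
Step 5: cell (1,4)='F' (+3 fires, +3 burnt)
  -> target ignites at step 5
Step 6: cell (1,4)='.' (+1 fires, +3 burnt)
Step 7: cell (1,4)='.' (+0 fires, +1 burnt)
  fire out at step 7

5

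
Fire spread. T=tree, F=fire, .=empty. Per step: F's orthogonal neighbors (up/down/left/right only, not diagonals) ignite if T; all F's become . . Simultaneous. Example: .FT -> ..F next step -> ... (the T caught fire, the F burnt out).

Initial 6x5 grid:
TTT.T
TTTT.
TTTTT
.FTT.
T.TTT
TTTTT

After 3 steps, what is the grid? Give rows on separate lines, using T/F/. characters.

Step 1: 2 trees catch fire, 1 burn out
  TTT.T
  TTTT.
  TFTTT
  ..FT.
  T.TTT
  TTTTT
Step 2: 5 trees catch fire, 2 burn out
  TTT.T
  TFTT.
  F.FTT
  ...F.
  T.FTT
  TTTTT
Step 3: 6 trees catch fire, 5 burn out
  TFT.T
  F.FT.
  ...FT
  .....
  T..FT
  TTFTT

TFT.T
F.FT.
...FT
.....
T..FT
TTFTT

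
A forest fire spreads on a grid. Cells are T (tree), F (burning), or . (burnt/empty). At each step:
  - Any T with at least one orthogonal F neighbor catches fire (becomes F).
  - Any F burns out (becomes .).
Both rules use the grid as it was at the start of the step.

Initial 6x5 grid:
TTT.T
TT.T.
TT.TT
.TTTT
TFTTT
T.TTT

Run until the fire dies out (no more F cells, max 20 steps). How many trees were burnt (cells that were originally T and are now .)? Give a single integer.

Answer: 22

Derivation:
Step 1: +3 fires, +1 burnt (F count now 3)
Step 2: +5 fires, +3 burnt (F count now 5)
Step 3: +5 fires, +5 burnt (F count now 5)
Step 4: +5 fires, +5 burnt (F count now 5)
Step 5: +4 fires, +5 burnt (F count now 4)
Step 6: +0 fires, +4 burnt (F count now 0)
Fire out after step 6
Initially T: 23, now '.': 29
Total burnt (originally-T cells now '.'): 22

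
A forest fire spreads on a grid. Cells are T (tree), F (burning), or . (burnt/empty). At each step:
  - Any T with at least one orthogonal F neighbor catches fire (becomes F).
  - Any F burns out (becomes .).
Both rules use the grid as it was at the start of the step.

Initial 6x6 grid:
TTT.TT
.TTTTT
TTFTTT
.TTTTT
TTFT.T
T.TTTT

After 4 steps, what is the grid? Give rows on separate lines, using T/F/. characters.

Step 1: 7 trees catch fire, 2 burn out
  TTT.TT
  .TFTTT
  TF.FTT
  .TFTTT
  TF.F.T
  T.FTTT
Step 2: 9 trees catch fire, 7 burn out
  TTF.TT
  .F.FTT
  F...FT
  .F.FTT
  F....T
  T..FTT
Step 3: 6 trees catch fire, 9 burn out
  TF..TT
  ....FT
  .....F
  ....FT
  .....T
  F...FT
Step 4: 5 trees catch fire, 6 burn out
  F...FT
  .....F
  ......
  .....F
  .....T
  .....F

F...FT
.....F
......
.....F
.....T
.....F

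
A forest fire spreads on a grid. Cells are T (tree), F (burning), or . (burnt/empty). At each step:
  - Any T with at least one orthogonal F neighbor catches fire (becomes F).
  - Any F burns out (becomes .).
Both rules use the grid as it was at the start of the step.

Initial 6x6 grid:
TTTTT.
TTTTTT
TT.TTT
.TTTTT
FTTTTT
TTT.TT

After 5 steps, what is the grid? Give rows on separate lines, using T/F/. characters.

Step 1: 2 trees catch fire, 1 burn out
  TTTTT.
  TTTTTT
  TT.TTT
  .TTTTT
  .FTTTT
  FTT.TT
Step 2: 3 trees catch fire, 2 burn out
  TTTTT.
  TTTTTT
  TT.TTT
  .FTTTT
  ..FTTT
  .FT.TT
Step 3: 4 trees catch fire, 3 burn out
  TTTTT.
  TTTTTT
  TF.TTT
  ..FTTT
  ...FTT
  ..F.TT
Step 4: 4 trees catch fire, 4 burn out
  TTTTT.
  TFTTTT
  F..TTT
  ...FTT
  ....FT
  ....TT
Step 5: 7 trees catch fire, 4 burn out
  TFTTT.
  F.FTTT
  ...FTT
  ....FT
  .....F
  ....FT

TFTTT.
F.FTTT
...FTT
....FT
.....F
....FT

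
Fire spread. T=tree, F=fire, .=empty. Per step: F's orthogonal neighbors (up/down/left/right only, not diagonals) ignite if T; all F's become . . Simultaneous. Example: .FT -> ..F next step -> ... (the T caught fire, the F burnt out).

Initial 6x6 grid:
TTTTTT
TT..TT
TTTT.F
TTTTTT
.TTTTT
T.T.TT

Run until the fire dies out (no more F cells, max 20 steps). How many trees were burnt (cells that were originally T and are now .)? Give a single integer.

Step 1: +2 fires, +1 burnt (F count now 2)
Step 2: +4 fires, +2 burnt (F count now 4)
Step 3: +4 fires, +4 burnt (F count now 4)
Step 4: +5 fires, +4 burnt (F count now 5)
Step 5: +4 fires, +5 burnt (F count now 4)
Step 6: +5 fires, +4 burnt (F count now 5)
Step 7: +3 fires, +5 burnt (F count now 3)
Step 8: +1 fires, +3 burnt (F count now 1)
Step 9: +0 fires, +1 burnt (F count now 0)
Fire out after step 9
Initially T: 29, now '.': 35
Total burnt (originally-T cells now '.'): 28

Answer: 28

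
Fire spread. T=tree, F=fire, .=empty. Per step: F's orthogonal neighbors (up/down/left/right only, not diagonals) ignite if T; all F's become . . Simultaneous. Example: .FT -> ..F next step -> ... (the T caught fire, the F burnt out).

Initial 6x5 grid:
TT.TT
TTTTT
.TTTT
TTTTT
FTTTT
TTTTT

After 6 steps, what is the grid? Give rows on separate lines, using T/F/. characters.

Step 1: 3 trees catch fire, 1 burn out
  TT.TT
  TTTTT
  .TTTT
  FTTTT
  .FTTT
  FTTTT
Step 2: 3 trees catch fire, 3 burn out
  TT.TT
  TTTTT
  .TTTT
  .FTTT
  ..FTT
  .FTTT
Step 3: 4 trees catch fire, 3 burn out
  TT.TT
  TTTTT
  .FTTT
  ..FTT
  ...FT
  ..FTT
Step 4: 5 trees catch fire, 4 burn out
  TT.TT
  TFTTT
  ..FTT
  ...FT
  ....F
  ...FT
Step 5: 6 trees catch fire, 5 burn out
  TF.TT
  F.FTT
  ...FT
  ....F
  .....
  ....F
Step 6: 3 trees catch fire, 6 burn out
  F..TT
  ...FT
  ....F
  .....
  .....
  .....

F..TT
...FT
....F
.....
.....
.....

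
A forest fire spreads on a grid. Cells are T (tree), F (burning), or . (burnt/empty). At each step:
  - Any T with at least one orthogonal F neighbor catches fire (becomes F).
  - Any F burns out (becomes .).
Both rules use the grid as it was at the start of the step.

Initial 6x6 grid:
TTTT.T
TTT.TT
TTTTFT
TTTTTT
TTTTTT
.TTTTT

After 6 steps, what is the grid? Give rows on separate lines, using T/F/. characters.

Step 1: 4 trees catch fire, 1 burn out
  TTTT.T
  TTT.FT
  TTTF.F
  TTTTFT
  TTTTTT
  .TTTTT
Step 2: 5 trees catch fire, 4 burn out
  TTTT.T
  TTT..F
  TTF...
  TTTF.F
  TTTTFT
  .TTTTT
Step 3: 7 trees catch fire, 5 burn out
  TTTT.F
  TTF...
  TF....
  TTF...
  TTTF.F
  .TTTFT
Step 4: 7 trees catch fire, 7 burn out
  TTFT..
  TF....
  F.....
  TF....
  TTF...
  .TTF.F
Step 5: 6 trees catch fire, 7 burn out
  TF.F..
  F.....
  ......
  F.....
  TF....
  .TF...
Step 6: 3 trees catch fire, 6 burn out
  F.....
  ......
  ......
  ......
  F.....
  .F....

F.....
......
......
......
F.....
.F....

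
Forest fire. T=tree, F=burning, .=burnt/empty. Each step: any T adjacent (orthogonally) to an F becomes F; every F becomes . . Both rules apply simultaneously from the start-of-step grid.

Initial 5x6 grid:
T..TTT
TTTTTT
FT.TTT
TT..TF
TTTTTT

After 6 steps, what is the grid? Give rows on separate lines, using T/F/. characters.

Step 1: 6 trees catch fire, 2 burn out
  T..TTT
  FTTTTT
  .F.TTF
  FT..F.
  TTTTTF
Step 2: 7 trees catch fire, 6 burn out
  F..TTT
  .FTTTF
  ...TF.
  .F....
  FTTTF.
Step 3: 6 trees catch fire, 7 burn out
  ...TTF
  ..FTF.
  ...F..
  ......
  .FTF..
Step 4: 3 trees catch fire, 6 burn out
  ...TF.
  ...F..
  ......
  ......
  ..F...
Step 5: 1 trees catch fire, 3 burn out
  ...F..
  ......
  ......
  ......
  ......
Step 6: 0 trees catch fire, 1 burn out
  ......
  ......
  ......
  ......
  ......

......
......
......
......
......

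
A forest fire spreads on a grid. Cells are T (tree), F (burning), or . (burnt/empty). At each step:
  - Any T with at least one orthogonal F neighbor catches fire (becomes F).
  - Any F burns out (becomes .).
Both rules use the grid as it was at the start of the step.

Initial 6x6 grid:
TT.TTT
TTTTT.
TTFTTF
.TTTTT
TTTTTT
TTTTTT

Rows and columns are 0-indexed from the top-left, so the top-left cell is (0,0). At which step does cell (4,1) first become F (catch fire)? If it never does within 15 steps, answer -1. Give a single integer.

Step 1: cell (4,1)='T' (+6 fires, +2 burnt)
Step 2: cell (4,1)='T' (+9 fires, +6 burnt)
Step 3: cell (4,1)='F' (+9 fires, +9 burnt)
  -> target ignites at step 3
Step 4: cell (4,1)='.' (+6 fires, +9 burnt)
Step 5: cell (4,1)='.' (+1 fires, +6 burnt)
Step 6: cell (4,1)='.' (+0 fires, +1 burnt)
  fire out at step 6

3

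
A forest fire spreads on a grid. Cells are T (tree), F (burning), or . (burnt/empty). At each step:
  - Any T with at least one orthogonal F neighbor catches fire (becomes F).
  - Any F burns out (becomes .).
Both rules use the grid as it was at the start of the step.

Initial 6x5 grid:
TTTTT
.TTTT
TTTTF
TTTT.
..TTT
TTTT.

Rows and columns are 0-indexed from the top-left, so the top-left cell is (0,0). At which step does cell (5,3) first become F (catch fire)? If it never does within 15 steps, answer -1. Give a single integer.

Step 1: cell (5,3)='T' (+2 fires, +1 burnt)
Step 2: cell (5,3)='T' (+4 fires, +2 burnt)
Step 3: cell (5,3)='T' (+5 fires, +4 burnt)
Step 4: cell (5,3)='F' (+7 fires, +5 burnt)
  -> target ignites at step 4
Step 5: cell (5,3)='.' (+3 fires, +7 burnt)
Step 6: cell (5,3)='.' (+2 fires, +3 burnt)
Step 7: cell (5,3)='.' (+1 fires, +2 burnt)
Step 8: cell (5,3)='.' (+0 fires, +1 burnt)
  fire out at step 8

4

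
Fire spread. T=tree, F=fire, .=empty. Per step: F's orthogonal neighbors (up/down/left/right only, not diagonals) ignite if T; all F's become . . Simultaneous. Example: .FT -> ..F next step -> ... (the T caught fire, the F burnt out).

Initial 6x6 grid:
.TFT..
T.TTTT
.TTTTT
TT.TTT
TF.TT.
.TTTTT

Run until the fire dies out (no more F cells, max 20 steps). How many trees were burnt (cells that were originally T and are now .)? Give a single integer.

Step 1: +6 fires, +2 burnt (F count now 6)
Step 2: +5 fires, +6 burnt (F count now 5)
Step 3: +3 fires, +5 burnt (F count now 3)
Step 4: +5 fires, +3 burnt (F count now 5)
Step 5: +4 fires, +5 burnt (F count now 4)
Step 6: +1 fires, +4 burnt (F count now 1)
Step 7: +0 fires, +1 burnt (F count now 0)
Fire out after step 7
Initially T: 25, now '.': 35
Total burnt (originally-T cells now '.'): 24

Answer: 24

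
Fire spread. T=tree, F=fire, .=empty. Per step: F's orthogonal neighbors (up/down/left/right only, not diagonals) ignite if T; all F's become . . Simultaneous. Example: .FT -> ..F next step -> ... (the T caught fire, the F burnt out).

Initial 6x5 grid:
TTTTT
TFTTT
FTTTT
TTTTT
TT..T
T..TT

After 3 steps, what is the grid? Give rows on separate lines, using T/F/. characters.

Step 1: 5 trees catch fire, 2 burn out
  TFTTT
  F.FTT
  .FTTT
  FTTTT
  TT..T
  T..TT
Step 2: 6 trees catch fire, 5 burn out
  F.FTT
  ...FT
  ..FTT
  .FTTT
  FT..T
  T..TT
Step 3: 6 trees catch fire, 6 burn out
  ...FT
  ....F
  ...FT
  ..FTT
  .F..T
  F..TT

...FT
....F
...FT
..FTT
.F..T
F..TT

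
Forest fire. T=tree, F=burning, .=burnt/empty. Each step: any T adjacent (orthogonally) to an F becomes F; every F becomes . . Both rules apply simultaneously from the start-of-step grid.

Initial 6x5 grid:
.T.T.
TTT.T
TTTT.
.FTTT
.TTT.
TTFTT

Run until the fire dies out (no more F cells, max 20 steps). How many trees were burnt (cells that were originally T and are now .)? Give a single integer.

Step 1: +6 fires, +2 burnt (F count now 6)
Step 2: +7 fires, +6 burnt (F count now 7)
Step 3: +5 fires, +7 burnt (F count now 5)
Step 4: +0 fires, +5 burnt (F count now 0)
Fire out after step 4
Initially T: 20, now '.': 28
Total burnt (originally-T cells now '.'): 18

Answer: 18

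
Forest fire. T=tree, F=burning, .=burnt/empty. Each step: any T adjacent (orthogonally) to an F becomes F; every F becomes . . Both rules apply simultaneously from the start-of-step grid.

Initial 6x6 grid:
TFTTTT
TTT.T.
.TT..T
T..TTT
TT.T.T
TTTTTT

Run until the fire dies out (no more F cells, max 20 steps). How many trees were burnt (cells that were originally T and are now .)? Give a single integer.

Step 1: +3 fires, +1 burnt (F count now 3)
Step 2: +4 fires, +3 burnt (F count now 4)
Step 3: +2 fires, +4 burnt (F count now 2)
Step 4: +2 fires, +2 burnt (F count now 2)
Step 5: +0 fires, +2 burnt (F count now 0)
Fire out after step 5
Initially T: 26, now '.': 21
Total burnt (originally-T cells now '.'): 11

Answer: 11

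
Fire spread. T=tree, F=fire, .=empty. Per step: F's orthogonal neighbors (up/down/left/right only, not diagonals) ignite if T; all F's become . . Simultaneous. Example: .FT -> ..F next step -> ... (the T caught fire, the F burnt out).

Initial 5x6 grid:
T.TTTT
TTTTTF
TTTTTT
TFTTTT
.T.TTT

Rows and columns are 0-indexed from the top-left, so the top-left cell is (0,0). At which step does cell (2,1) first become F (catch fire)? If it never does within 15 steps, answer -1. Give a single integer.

Step 1: cell (2,1)='F' (+7 fires, +2 burnt)
  -> target ignites at step 1
Step 2: cell (2,1)='.' (+8 fires, +7 burnt)
Step 3: cell (2,1)='.' (+7 fires, +8 burnt)
Step 4: cell (2,1)='.' (+3 fires, +7 burnt)
Step 5: cell (2,1)='.' (+0 fires, +3 burnt)
  fire out at step 5

1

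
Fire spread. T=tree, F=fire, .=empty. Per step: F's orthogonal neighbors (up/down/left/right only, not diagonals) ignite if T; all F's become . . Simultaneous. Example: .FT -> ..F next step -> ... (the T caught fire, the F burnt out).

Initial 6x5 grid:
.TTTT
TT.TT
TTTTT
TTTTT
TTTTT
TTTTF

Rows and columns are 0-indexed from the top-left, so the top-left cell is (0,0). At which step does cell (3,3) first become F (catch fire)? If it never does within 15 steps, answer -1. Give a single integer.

Step 1: cell (3,3)='T' (+2 fires, +1 burnt)
Step 2: cell (3,3)='T' (+3 fires, +2 burnt)
Step 3: cell (3,3)='F' (+4 fires, +3 burnt)
  -> target ignites at step 3
Step 4: cell (3,3)='.' (+5 fires, +4 burnt)
Step 5: cell (3,3)='.' (+5 fires, +5 burnt)
Step 6: cell (3,3)='.' (+3 fires, +5 burnt)
Step 7: cell (3,3)='.' (+3 fires, +3 burnt)
Step 8: cell (3,3)='.' (+2 fires, +3 burnt)
Step 9: cell (3,3)='.' (+0 fires, +2 burnt)
  fire out at step 9

3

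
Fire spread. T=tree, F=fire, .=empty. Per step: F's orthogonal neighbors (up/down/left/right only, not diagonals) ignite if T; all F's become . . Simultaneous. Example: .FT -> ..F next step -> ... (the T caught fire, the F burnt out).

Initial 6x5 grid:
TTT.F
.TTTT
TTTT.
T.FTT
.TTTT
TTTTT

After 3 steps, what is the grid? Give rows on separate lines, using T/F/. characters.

Step 1: 4 trees catch fire, 2 burn out
  TTT..
  .TTTF
  TTFT.
  T..FT
  .TFTT
  TTTTT
Step 2: 8 trees catch fire, 4 burn out
  TTT..
  .TFF.
  TF.F.
  T...F
  .F.FT
  TTFTT
Step 3: 6 trees catch fire, 8 burn out
  TTF..
  .F...
  F....
  T....
  ....F
  TF.FT

TTF..
.F...
F....
T....
....F
TF.FT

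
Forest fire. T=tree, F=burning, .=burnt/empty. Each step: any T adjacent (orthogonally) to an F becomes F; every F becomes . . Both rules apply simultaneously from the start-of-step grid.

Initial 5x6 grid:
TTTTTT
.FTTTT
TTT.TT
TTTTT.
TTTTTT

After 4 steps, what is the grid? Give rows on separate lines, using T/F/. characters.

Step 1: 3 trees catch fire, 1 burn out
  TFTTTT
  ..FTTT
  TFT.TT
  TTTTT.
  TTTTTT
Step 2: 6 trees catch fire, 3 burn out
  F.FTTT
  ...FTT
  F.F.TT
  TFTTT.
  TTTTTT
Step 3: 5 trees catch fire, 6 burn out
  ...FTT
  ....FT
  ....TT
  F.FTT.
  TFTTTT
Step 4: 6 trees catch fire, 5 burn out
  ....FT
  .....F
  ....FT
  ...FT.
  F.FTTT

....FT
.....F
....FT
...FT.
F.FTTT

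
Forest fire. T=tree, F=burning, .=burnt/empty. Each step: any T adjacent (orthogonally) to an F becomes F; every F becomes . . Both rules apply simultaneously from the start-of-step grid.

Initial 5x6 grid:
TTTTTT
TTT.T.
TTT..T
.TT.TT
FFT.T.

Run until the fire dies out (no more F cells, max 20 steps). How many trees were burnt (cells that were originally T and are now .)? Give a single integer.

Answer: 16

Derivation:
Step 1: +2 fires, +2 burnt (F count now 2)
Step 2: +2 fires, +2 burnt (F count now 2)
Step 3: +3 fires, +2 burnt (F count now 3)
Step 4: +3 fires, +3 burnt (F count now 3)
Step 5: +2 fires, +3 burnt (F count now 2)
Step 6: +1 fires, +2 burnt (F count now 1)
Step 7: +1 fires, +1 burnt (F count now 1)
Step 8: +2 fires, +1 burnt (F count now 2)
Step 9: +0 fires, +2 burnt (F count now 0)
Fire out after step 9
Initially T: 20, now '.': 26
Total burnt (originally-T cells now '.'): 16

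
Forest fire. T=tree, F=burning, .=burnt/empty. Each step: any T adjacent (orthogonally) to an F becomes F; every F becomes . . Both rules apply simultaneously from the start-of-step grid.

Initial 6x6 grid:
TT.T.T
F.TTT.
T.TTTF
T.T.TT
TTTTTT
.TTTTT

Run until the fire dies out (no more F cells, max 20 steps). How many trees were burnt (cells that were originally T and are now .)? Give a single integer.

Step 1: +4 fires, +2 burnt (F count now 4)
Step 2: +6 fires, +4 burnt (F count now 6)
Step 3: +5 fires, +6 burnt (F count now 5)
Step 4: +6 fires, +5 burnt (F count now 6)
Step 5: +3 fires, +6 burnt (F count now 3)
Step 6: +1 fires, +3 burnt (F count now 1)
Step 7: +0 fires, +1 burnt (F count now 0)
Fire out after step 7
Initially T: 26, now '.': 35
Total burnt (originally-T cells now '.'): 25

Answer: 25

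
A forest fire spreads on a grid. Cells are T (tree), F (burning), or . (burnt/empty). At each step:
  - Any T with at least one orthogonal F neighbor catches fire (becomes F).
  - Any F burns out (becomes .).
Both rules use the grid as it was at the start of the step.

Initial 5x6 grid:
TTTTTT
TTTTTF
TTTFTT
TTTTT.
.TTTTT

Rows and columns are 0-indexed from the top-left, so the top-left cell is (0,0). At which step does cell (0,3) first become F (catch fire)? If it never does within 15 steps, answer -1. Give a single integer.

Step 1: cell (0,3)='T' (+7 fires, +2 burnt)
Step 2: cell (0,3)='F' (+7 fires, +7 burnt)
  -> target ignites at step 2
Step 3: cell (0,3)='.' (+6 fires, +7 burnt)
Step 4: cell (0,3)='.' (+5 fires, +6 burnt)
Step 5: cell (0,3)='.' (+1 fires, +5 burnt)
Step 6: cell (0,3)='.' (+0 fires, +1 burnt)
  fire out at step 6

2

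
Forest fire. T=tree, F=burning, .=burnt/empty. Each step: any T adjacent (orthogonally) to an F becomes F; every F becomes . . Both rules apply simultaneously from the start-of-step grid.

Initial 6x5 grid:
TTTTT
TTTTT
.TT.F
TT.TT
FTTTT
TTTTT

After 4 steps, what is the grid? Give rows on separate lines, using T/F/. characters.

Step 1: 5 trees catch fire, 2 burn out
  TTTTT
  TTTTF
  .TT..
  FT.TF
  .FTTT
  FTTTT
Step 2: 7 trees catch fire, 5 burn out
  TTTTF
  TTTF.
  .TT..
  .F.F.
  ..FTF
  .FTTT
Step 3: 6 trees catch fire, 7 burn out
  TTTF.
  TTF..
  .FT..
  .....
  ...F.
  ..FTF
Step 4: 4 trees catch fire, 6 burn out
  TTF..
  TF...
  ..F..
  .....
  .....
  ...F.

TTF..
TF...
..F..
.....
.....
...F.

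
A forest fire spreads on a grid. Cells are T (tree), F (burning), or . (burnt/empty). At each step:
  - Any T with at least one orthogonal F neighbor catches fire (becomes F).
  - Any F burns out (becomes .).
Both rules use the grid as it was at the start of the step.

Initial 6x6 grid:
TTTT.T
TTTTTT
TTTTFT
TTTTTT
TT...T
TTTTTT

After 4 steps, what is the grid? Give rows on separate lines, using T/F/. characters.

Step 1: 4 trees catch fire, 1 burn out
  TTTT.T
  TTTTFT
  TTTF.F
  TTTTFT
  TT...T
  TTTTTT
Step 2: 5 trees catch fire, 4 burn out
  TTTT.T
  TTTF.F
  TTF...
  TTTF.F
  TT...T
  TTTTTT
Step 3: 6 trees catch fire, 5 burn out
  TTTF.F
  TTF...
  TF....
  TTF...
  TT...F
  TTTTTT
Step 4: 5 trees catch fire, 6 burn out
  TTF...
  TF....
  F.....
  TF....
  TT....
  TTTTTF

TTF...
TF....
F.....
TF....
TT....
TTTTTF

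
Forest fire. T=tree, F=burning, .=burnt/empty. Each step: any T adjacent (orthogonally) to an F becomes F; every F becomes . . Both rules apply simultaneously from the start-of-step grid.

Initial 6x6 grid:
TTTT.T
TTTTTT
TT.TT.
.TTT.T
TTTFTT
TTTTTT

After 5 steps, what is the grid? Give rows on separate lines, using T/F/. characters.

Step 1: 4 trees catch fire, 1 burn out
  TTTT.T
  TTTTTT
  TT.TT.
  .TTF.T
  TTF.FT
  TTTFTT
Step 2: 6 trees catch fire, 4 burn out
  TTTT.T
  TTTTTT
  TT.FT.
  .TF..T
  TF...F
  TTF.FT
Step 3: 7 trees catch fire, 6 burn out
  TTTT.T
  TTTFTT
  TT..F.
  .F...F
  F.....
  TF...F
Step 4: 5 trees catch fire, 7 burn out
  TTTF.T
  TTF.FT
  TF....
  ......
  ......
  F.....
Step 5: 4 trees catch fire, 5 burn out
  TTF..T
  TF...F
  F.....
  ......
  ......
  ......

TTF..T
TF...F
F.....
......
......
......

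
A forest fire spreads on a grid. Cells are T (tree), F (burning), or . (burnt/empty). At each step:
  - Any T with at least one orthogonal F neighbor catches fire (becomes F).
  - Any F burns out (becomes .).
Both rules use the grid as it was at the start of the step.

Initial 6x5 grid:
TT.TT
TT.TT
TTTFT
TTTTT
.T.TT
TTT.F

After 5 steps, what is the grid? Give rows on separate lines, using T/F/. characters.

Step 1: 5 trees catch fire, 2 burn out
  TT.TT
  TT.FT
  TTF.F
  TTTFT
  .T.TF
  TTT..
Step 2: 6 trees catch fire, 5 burn out
  TT.FT
  TT..F
  TF...
  TTF.F
  .T.F.
  TTT..
Step 3: 4 trees catch fire, 6 burn out
  TT..F
  TF...
  F....
  TF...
  .T...
  TTT..
Step 4: 4 trees catch fire, 4 burn out
  TF...
  F....
  .....
  F....
  .F...
  TTT..
Step 5: 2 trees catch fire, 4 burn out
  F....
  .....
  .....
  .....
  .....
  TFT..

F....
.....
.....
.....
.....
TFT..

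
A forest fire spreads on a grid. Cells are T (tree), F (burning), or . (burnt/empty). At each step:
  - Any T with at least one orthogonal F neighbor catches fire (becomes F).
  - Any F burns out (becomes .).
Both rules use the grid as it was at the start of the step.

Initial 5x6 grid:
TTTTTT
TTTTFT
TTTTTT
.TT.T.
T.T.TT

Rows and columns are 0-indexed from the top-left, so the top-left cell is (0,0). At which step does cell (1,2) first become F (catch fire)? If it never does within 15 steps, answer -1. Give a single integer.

Step 1: cell (1,2)='T' (+4 fires, +1 burnt)
Step 2: cell (1,2)='F' (+6 fires, +4 burnt)
  -> target ignites at step 2
Step 3: cell (1,2)='.' (+4 fires, +6 burnt)
Step 4: cell (1,2)='.' (+5 fires, +4 burnt)
Step 5: cell (1,2)='.' (+4 fires, +5 burnt)
Step 6: cell (1,2)='.' (+0 fires, +4 burnt)
  fire out at step 6

2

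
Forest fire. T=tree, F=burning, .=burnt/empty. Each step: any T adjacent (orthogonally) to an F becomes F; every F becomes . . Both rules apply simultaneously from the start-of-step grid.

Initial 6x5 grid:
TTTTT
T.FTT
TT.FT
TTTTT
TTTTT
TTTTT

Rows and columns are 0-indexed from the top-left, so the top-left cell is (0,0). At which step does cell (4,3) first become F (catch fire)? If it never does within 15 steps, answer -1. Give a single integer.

Step 1: cell (4,3)='T' (+4 fires, +2 burnt)
Step 2: cell (4,3)='F' (+6 fires, +4 burnt)
  -> target ignites at step 2
Step 3: cell (4,3)='.' (+6 fires, +6 burnt)
Step 4: cell (4,3)='.' (+6 fires, +6 burnt)
Step 5: cell (4,3)='.' (+3 fires, +6 burnt)
Step 6: cell (4,3)='.' (+1 fires, +3 burnt)
Step 7: cell (4,3)='.' (+0 fires, +1 burnt)
  fire out at step 7

2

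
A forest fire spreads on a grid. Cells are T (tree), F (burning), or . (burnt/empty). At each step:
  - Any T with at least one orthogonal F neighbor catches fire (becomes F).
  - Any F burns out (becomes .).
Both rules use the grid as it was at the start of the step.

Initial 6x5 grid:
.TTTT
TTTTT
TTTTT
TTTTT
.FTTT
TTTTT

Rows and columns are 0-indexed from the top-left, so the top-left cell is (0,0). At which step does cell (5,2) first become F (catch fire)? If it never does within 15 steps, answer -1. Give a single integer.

Step 1: cell (5,2)='T' (+3 fires, +1 burnt)
Step 2: cell (5,2)='F' (+6 fires, +3 burnt)
  -> target ignites at step 2
Step 3: cell (5,2)='.' (+6 fires, +6 burnt)
Step 4: cell (5,2)='.' (+6 fires, +6 burnt)
Step 5: cell (5,2)='.' (+3 fires, +6 burnt)
Step 6: cell (5,2)='.' (+2 fires, +3 burnt)
Step 7: cell (5,2)='.' (+1 fires, +2 burnt)
Step 8: cell (5,2)='.' (+0 fires, +1 burnt)
  fire out at step 8

2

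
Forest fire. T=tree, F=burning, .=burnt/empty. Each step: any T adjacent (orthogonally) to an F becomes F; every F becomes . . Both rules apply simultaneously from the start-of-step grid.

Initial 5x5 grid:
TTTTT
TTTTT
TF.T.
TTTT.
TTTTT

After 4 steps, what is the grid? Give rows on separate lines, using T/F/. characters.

Step 1: 3 trees catch fire, 1 burn out
  TTTTT
  TFTTT
  F..T.
  TFTT.
  TTTTT
Step 2: 6 trees catch fire, 3 burn out
  TFTTT
  F.FTT
  ...T.
  F.FT.
  TFTTT
Step 3: 6 trees catch fire, 6 burn out
  F.FTT
  ...FT
  ...T.
  ...F.
  F.FTT
Step 4: 4 trees catch fire, 6 burn out
  ...FT
  ....F
  ...F.
  .....
  ...FT

...FT
....F
...F.
.....
...FT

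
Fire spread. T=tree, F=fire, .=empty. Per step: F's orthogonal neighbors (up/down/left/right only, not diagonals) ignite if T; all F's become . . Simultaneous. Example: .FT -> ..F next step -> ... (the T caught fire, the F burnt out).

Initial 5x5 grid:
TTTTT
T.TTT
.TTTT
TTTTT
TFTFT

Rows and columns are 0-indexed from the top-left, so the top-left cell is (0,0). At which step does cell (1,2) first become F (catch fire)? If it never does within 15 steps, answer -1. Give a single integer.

Step 1: cell (1,2)='T' (+5 fires, +2 burnt)
Step 2: cell (1,2)='T' (+5 fires, +5 burnt)
Step 3: cell (1,2)='T' (+3 fires, +5 burnt)
Step 4: cell (1,2)='F' (+3 fires, +3 burnt)
  -> target ignites at step 4
Step 5: cell (1,2)='.' (+2 fires, +3 burnt)
Step 6: cell (1,2)='.' (+1 fires, +2 burnt)
Step 7: cell (1,2)='.' (+1 fires, +1 burnt)
Step 8: cell (1,2)='.' (+1 fires, +1 burnt)
Step 9: cell (1,2)='.' (+0 fires, +1 burnt)
  fire out at step 9

4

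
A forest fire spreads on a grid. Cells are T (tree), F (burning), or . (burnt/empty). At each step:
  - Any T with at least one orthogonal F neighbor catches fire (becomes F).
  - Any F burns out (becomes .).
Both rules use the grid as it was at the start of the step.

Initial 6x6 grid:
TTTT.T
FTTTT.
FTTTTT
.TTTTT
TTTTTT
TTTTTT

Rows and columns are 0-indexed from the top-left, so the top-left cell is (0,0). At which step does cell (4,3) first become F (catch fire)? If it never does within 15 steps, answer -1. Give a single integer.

Step 1: cell (4,3)='T' (+3 fires, +2 burnt)
Step 2: cell (4,3)='T' (+4 fires, +3 burnt)
Step 3: cell (4,3)='T' (+5 fires, +4 burnt)
Step 4: cell (4,3)='T' (+7 fires, +5 burnt)
Step 5: cell (4,3)='F' (+5 fires, +7 burnt)
  -> target ignites at step 5
Step 6: cell (4,3)='.' (+3 fires, +5 burnt)
Step 7: cell (4,3)='.' (+2 fires, +3 burnt)
Step 8: cell (4,3)='.' (+1 fires, +2 burnt)
Step 9: cell (4,3)='.' (+0 fires, +1 burnt)
  fire out at step 9

5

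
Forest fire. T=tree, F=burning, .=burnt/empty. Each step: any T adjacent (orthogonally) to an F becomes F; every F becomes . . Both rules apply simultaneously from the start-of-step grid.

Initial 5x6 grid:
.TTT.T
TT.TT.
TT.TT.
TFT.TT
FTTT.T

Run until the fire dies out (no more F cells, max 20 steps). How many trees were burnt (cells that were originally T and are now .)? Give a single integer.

Step 1: +4 fires, +2 burnt (F count now 4)
Step 2: +3 fires, +4 burnt (F count now 3)
Step 3: +3 fires, +3 burnt (F count now 3)
Step 4: +1 fires, +3 burnt (F count now 1)
Step 5: +1 fires, +1 burnt (F count now 1)
Step 6: +1 fires, +1 burnt (F count now 1)
Step 7: +2 fires, +1 burnt (F count now 2)
Step 8: +1 fires, +2 burnt (F count now 1)
Step 9: +1 fires, +1 burnt (F count now 1)
Step 10: +1 fires, +1 burnt (F count now 1)
Step 11: +1 fires, +1 burnt (F count now 1)
Step 12: +0 fires, +1 burnt (F count now 0)
Fire out after step 12
Initially T: 20, now '.': 29
Total burnt (originally-T cells now '.'): 19

Answer: 19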